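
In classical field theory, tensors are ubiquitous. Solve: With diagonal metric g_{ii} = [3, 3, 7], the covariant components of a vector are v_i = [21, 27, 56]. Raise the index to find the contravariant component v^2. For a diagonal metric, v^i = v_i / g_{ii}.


To raise an index with a diagonal metric: v^i = v_i / g_{ii}.
For index 2: v_2 = 27, g_{22} = 3
v^2 = 27 / 3 = 9

9


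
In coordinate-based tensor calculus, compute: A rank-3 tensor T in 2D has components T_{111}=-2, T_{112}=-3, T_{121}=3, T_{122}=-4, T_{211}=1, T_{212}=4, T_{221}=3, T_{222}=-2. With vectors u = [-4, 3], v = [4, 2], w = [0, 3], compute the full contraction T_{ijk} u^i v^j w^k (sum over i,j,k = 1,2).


S = sum over i,j,k of T_{ijk} u_i v_j w_k. Expanding all 8 terms:
T_{111}*u_1*v_1*w_1 = -2*-4*4*0 = 0  (running total: 0)
T_{112}*u_1*v_1*w_2 = -3*-4*4*3 = 144  (running total: 144)
T_{121}*u_1*v_2*w_1 = 3*-4*2*0 = 0  (running total: 144)
T_{122}*u_1*v_2*w_2 = -4*-4*2*3 = 96  (running total: 240)
T_{211}*u_2*v_1*w_1 = 1*3*4*0 = 0  (running total: 240)
T_{212}*u_2*v_1*w_2 = 4*3*4*3 = 144  (running total: 384)
T_{221}*u_2*v_2*w_1 = 3*3*2*0 = 0  (running total: 384)
T_{222}*u_2*v_2*w_2 = -2*3*2*3 = -36  (running total: 348)
S = 348

348


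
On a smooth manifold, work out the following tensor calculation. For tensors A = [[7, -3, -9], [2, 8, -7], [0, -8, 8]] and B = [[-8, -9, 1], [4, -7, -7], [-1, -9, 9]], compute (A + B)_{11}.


Tensor addition is component-wise: (A + B)_{ij} = A_{ij} + B_{ij}.
A_{11} = 7
B_{11} = -8
(A + B)_{11} = 7 + -8 = -1

-1


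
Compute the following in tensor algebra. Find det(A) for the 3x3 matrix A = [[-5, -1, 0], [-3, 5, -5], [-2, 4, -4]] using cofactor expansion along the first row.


Expanding along the first row, det(A) = a11*M_11 - a12*M_12 + a13*M_13, where M_1j is the (1,j) minor.
Minor M_11 = 5*-4 - -5*4 = 0
Minor M_12 = -3*-4 - -5*-2 = 2
Minor M_13 = -3*4 - 5*-2 = -2
det = -5*(0) - -1*(2) + 0*(-2)
    = 0 - -2 + 0
    = 2

2


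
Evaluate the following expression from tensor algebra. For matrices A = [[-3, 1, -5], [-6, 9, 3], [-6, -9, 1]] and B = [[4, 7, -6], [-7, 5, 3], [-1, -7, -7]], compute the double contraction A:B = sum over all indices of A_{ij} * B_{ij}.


A:B = sum over all i,j of A_{ij} * B_{ij}.
Row 1: -3*4=-12, 1*7=7, -5*-6=30 => row sum = 25
Row 2: -6*-7=42, 9*5=45, 3*3=9 => row sum = 96
Row 3: -6*-1=6, -9*-7=63, 1*-7=-7 => row sum = 62
Total = 25 + 96 + 62 = 183

183


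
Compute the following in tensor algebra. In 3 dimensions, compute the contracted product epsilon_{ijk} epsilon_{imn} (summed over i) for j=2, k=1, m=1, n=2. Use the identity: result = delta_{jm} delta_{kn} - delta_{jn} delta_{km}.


Using the identity: epsilon_{ijk} epsilon_{imn} = delta_{jm} delta_{kn} - delta_{jn} delta_{km}.
delta_{21} = 0
delta_{12} = 0
delta_{22} = 1
delta_{11} = 1
Result = 0 * 0 - 1 * 1 = 0 - 1 = -1

-1


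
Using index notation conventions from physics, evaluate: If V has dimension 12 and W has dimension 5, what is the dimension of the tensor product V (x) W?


The dimension of a tensor product is the product of dimensions.
dim(V) = 12, dim(W) = 5
dim(V (x) W) = 12 * 5 = 60

60


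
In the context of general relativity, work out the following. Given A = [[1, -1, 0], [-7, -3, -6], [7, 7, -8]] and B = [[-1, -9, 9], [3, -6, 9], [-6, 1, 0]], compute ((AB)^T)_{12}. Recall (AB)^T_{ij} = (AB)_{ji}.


(AB)^T_{ij} = (AB)_{ji} = sum_k A_{jk} B_{ki}.
For i=1, j=2 we need (AB)_{21}:
A_{21} * B_{11} = -7 * -1 = 7
A_{22} * B_{21} = -3 * 3 = -9
A_{23} * B_{31} = -6 * -6 = 36
Sum = 7 + -9 + 36 = 34

34


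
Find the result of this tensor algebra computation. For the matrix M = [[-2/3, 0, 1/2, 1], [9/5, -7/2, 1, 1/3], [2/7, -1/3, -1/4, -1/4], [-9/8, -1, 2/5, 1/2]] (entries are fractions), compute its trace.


The trace is the sum of diagonal entries.
Diagonal: M[1,1] = -2/3, M[2,2] = -7/2, M[3,3] = -1/4, M[4,4] = 1/2
Tr(M) = -2/3 + -7/2 + -1/4 + 1/2
Computing step by step:
After adding M[1,1]: -2/3
After adding M[2,2]: -25/6
After adding M[3,3]: -53/12
After adding M[4,4]: -47/12
Tr(M) = -47/12

-47/12


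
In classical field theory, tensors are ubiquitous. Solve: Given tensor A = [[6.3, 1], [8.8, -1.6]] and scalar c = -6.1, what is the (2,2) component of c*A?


Scalar multiplication: (cA)_{ij} = c * A_{ij}.
c = -6.1
A_{22} = -1.6
(cA)_{22} = -6.1 * -1.6 = 9.76

9.76


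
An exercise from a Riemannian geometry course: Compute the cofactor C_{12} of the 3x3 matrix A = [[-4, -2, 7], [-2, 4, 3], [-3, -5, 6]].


To find cofactor C_{12}, delete row 1 and column 2.
The resulting 2x2 submatrix is: [[-2, 3], [-3, 6]]
Minor M_{12} = -2*6 - 3*-3
  = -12 - -9 = -3
Sign = (-1)^(1+2) = (-1)^3 = -1
Cofactor C_{12} = -1 * -3 = 3

3


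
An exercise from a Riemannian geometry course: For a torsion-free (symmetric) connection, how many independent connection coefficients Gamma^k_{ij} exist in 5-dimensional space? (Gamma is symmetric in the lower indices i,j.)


Christoffel symbols Gamma^k_{ij} are symmetric in i,j, so there are d * d(d+1)/2 independent symbols.
d = 5
d(d+1)/2 = 5 * 6 / 2 = 15
Total = 5 * 15 = 75

75


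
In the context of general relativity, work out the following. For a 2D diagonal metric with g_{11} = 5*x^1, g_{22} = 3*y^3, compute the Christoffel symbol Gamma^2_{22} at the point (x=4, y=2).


For a diagonal metric, Gamma^k_{ij} = (1/2) g^{kk} (dg_{ik}/dx_j + dg_{jk}/dx_i - dg_{ij}/dx_k).
The metric is diagonal, so g_{ab} = 0 for a != b.
At the given point: g_{11} = 20, g_{22} = 24
g^{22} = 1/24
dg_{22}/dx_2 = dg_{22}/dx_2 = 36
dg_{22}/dx_2 = dg_{22}/dx_2 = 36
dg_{22}/dx_2 = dg_{22}/dx_2 = 36
Numerator = 36 + 36 - 36 = 36
Gamma^2_{22} = 36 / (2 * 24) = 3/4

3/4


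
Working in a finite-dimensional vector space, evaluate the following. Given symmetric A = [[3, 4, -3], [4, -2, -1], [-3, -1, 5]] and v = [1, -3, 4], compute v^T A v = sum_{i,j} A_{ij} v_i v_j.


First compute Av:
(Av)_1 = 3*1 + 4*-3 + -3*4 = -21
(Av)_2 = 4*1 + -2*-3 + -1*4 = 6
(Av)_3 = -3*1 + -1*-3 + 5*4 = 20
Av = [-21, 6, 20]
Then v^T (Av) = 1*-21 + -3*6 + 4*20
= -21 + -18 + 80 = 41

41


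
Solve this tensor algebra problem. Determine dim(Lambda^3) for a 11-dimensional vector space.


The dimension of the space of p-forms on an n-dimensional space is C(n, p).
n = 11, p = 3
C(11, 3) = 11! / (3! * 8!) = 165

165


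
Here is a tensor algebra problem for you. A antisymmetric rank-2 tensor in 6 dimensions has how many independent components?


A antisymmetric rank-2 tensor in d dimensions has d(d-1)/2 independent components.
d = 6
d(d-1)/2 = 6 * 5 / 2 = 30 / 2 = 15

15


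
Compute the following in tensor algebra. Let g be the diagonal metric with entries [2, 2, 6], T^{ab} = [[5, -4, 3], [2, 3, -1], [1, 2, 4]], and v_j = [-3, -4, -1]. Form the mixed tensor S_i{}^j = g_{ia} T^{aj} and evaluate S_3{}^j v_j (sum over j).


Step 1: lower the first index. For a diagonal metric, g_{ia} T^{aj} = g_{ii} T^{ij} (no sum on i).
g_{33} = 6
S_3{}^1 = 6 * T^{31} = 6 * 1 = 6
S_3{}^2 = 6 * T^{32} = 6 * 2 = 12
S_3{}^3 = 6 * T^{33} = 6 * 4 = 24
Step 2: contract S_3{}^j with v_j.
S_3{}^1 * v_1 = 6 * -3 = -18
S_3{}^2 * v_2 = 12 * -4 = -48
S_3{}^3 * v_3 = 24 * -1 = -24
Result = -18 + -48 + -24 = -90

-90


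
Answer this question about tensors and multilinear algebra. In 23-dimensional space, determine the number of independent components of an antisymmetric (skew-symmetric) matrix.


An antisymmetric rank-2 tensor satisfies A_{ij} = -A_{ji}, so diagonal entries are zero.
The independent components are the upper-triangular entries: C(n, 2) = n(n-1)/2.
n = 23
C(23, 2) = 23 * 22 / 2 = 506 / 2 = 253

253


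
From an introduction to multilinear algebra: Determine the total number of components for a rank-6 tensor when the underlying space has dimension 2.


The number of components of a rank-r tensor in d dimensions is d^r.
Here d = 2 and r = 6.
2^6 = 64

64


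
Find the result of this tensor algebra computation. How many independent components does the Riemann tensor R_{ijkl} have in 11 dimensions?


The Riemann tensor in d dimensions has d^2(d^2 - 1)/12 independent components.
d = 11, so d^2 = 121
d^2 - 1 = 120
d^2(d^2 - 1) = 121 * 120 = 14520
Divide by 12: 14520 / 12 = 1210

1210


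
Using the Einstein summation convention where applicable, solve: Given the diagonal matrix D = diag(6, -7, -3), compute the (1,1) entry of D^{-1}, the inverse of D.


For a diagonal matrix, the inverse has entries (D^{-1})_{ii} = 1/d_{ii}.
The diagonal entries are: d_{11} = 6, d_{22} = -7, d_{33} = -3
We need (D^{-1})_{11} = 1/d_{11} = 1/6 = 1/6

1/6


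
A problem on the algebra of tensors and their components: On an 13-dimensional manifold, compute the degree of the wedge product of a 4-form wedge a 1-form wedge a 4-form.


The degree of a wedge product is the sum of the degrees of the individual forms.
Degrees: 4, 1, 4
Total degree = 4 + 1 + 4 = 9

9


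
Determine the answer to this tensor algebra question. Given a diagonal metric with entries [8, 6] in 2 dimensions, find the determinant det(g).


For a diagonal metric, the determinant is the product of diagonal entries.
Diagonal entries: 8, 6
det(g) = 8 * 6 = 48

48


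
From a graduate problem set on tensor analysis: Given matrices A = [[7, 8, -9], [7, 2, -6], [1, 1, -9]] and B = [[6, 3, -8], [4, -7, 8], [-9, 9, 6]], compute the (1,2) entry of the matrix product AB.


(AB)_{ij} = sum_k A_{ik} B_{kj}.
For i=1, j=2:
A_{11} * B_{12} = 7 * 3 = 21
A_{12} * B_{22} = 8 * -7 = -56
A_{13} * B_{32} = -9 * 9 = -81
Sum = 21 + -56 + -81 = -116

-116


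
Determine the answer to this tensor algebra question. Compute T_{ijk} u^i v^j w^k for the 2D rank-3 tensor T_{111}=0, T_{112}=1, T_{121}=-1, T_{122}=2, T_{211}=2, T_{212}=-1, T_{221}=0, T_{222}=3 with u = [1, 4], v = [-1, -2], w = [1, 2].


S = sum over i,j,k of T_{ijk} u_i v_j w_k. Expanding all 8 terms:
T_{111}*u_1*v_1*w_1 = 0*1*-1*1 = 0  (running total: 0)
T_{112}*u_1*v_1*w_2 = 1*1*-1*2 = -2  (running total: -2)
T_{121}*u_1*v_2*w_1 = -1*1*-2*1 = 2  (running total: 0)
T_{122}*u_1*v_2*w_2 = 2*1*-2*2 = -8  (running total: -8)
T_{211}*u_2*v_1*w_1 = 2*4*-1*1 = -8  (running total: -16)
T_{212}*u_2*v_1*w_2 = -1*4*-1*2 = 8  (running total: -8)
T_{221}*u_2*v_2*w_1 = 0*4*-2*1 = 0  (running total: -8)
T_{222}*u_2*v_2*w_2 = 3*4*-2*2 = -48  (running total: -56)
S = -56

-56


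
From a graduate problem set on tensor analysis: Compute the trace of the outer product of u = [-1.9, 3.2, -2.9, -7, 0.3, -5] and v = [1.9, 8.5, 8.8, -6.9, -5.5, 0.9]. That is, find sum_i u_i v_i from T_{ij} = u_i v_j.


The outer product gives T_{ij} = u_i v_j.
The trace (contraction) is Tr(T) = sum_i T_{ii} = sum_i u_i v_i.
Diagonal entries:
T_{11} = u_1 * v_1 = -1.9 * 1.9 = -3.61
T_{22} = u_2 * v_2 = 3.2 * 8.5 = 27.2
T_{33} = u_3 * v_3 = -2.9 * 8.8 = -25.52
T_{44} = u_4 * v_4 = -7 * -6.9 = 48.3
T_{55} = u_5 * v_5 = 0.3 * -5.5 = -1.65
T_{66} = u_6 * v_6 = -5 * 0.9 = -4.5
Tr(T) = -3.61 + 27.2 + -25.52 + 48.3 + -1.65 + -4.5 = 40.22

40.22


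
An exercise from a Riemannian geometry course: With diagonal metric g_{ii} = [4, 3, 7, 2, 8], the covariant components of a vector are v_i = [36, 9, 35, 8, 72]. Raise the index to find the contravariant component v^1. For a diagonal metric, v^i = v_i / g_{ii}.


To raise an index with a diagonal metric: v^i = v_i / g_{ii}.
For index 1: v_1 = 36, g_{11} = 4
v^1 = 36 / 4 = 9

9


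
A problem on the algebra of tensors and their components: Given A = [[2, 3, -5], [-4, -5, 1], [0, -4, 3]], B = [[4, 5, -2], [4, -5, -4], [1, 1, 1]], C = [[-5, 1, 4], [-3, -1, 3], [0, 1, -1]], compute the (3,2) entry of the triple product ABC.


(ABC)_{32} = sum_m (AB)_{3m} C_{m2}. First compute row 3 of AB.
(AB)_{31} = 0*4 + -4*4 + 3*1 = -13
(AB)_{32} = 0*5 + -4*-5 + 3*1 = 23
(AB)_{33} = 0*-2 + -4*-4 + 3*1 = 19
Now contract with column 2 of C:
(AB)_{31} * C_{12} = -13 * 1 = -13
(AB)_{32} * C_{22} = 23 * -1 = -23
(AB)_{33} * C_{32} = 19 * 1 = 19
(ABC)_{32} = -13 + -23 + 19 = -17

-17


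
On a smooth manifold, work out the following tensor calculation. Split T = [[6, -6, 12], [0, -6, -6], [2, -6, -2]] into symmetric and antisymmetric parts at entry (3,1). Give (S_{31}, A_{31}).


T_{31} = 2
T_{13} = 12
S_{31} = (2 + 12)/2 = 14/2 = 7
A_{31} = (2 - 12)/2 = -10/2 = -5
Check: S + A = 7 + -5 = 2 = T_{31}.

(7, -5)


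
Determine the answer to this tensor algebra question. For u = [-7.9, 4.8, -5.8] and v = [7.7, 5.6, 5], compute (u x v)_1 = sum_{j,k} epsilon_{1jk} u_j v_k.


(u x v)_1 = sum_{j,k} epsilon_{1jk} u_j v_k. Only permutations of (1,2,3) contribute; the two non-zero terms are:
eps_{123} u_2 v_3 = 1 * 4.8 * 5 = 24
eps_{132} u_3 v_2 = -1 * -5.8 * 5.6 = 32.48
(u x v)_1 = 56.48

56.48


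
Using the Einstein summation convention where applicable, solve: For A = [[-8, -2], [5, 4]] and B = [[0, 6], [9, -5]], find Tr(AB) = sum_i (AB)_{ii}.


Tr(AB) = sum_i (AB)_{ii} where (AB)_{ii} = sum_k A_{ik} B_{ki}.
(AB)_{11} = -8*0 + -2*9 = -18
(AB)_{22} = 5*6 + 4*-5 = 10
Tr(AB) = -18 + 10 = -8

-8


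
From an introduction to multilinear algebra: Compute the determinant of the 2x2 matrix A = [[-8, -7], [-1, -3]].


For a 2x2 matrix [[a, b], [c, d]], det = a*d - b*c.
a = -8, b = -7, c = -1, d = -3
a*d = -8 * -3 = 24
b*c = -7 * -1 = 7
det = 24 - 7 = 17

17


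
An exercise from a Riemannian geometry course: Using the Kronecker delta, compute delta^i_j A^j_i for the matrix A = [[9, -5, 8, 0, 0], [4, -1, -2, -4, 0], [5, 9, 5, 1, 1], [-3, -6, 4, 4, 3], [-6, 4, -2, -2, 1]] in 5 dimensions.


The contraction (trace) of a rank-2 tensor is the sum of its diagonal elements.
Diagonal entries: A[1,1] = 9, A[2,2] = -1, A[3,3] = 5, A[4,4] = 4, A[5,5] = 1
Tr(A) = 9 + -1 + 5 + 4 + 1 = 18

18


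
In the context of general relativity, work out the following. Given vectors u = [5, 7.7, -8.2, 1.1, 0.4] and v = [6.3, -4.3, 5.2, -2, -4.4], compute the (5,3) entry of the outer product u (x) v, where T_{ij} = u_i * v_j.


The outer product entry T_{ij} = u_i * v_j.
We need i=5, j=3.
u_5 = 0.4, v_3 = 5.2
T_{5,3} = 0.4 * 5.2 = 2.08

2.08


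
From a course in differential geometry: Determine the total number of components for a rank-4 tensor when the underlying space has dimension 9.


The number of components of a rank-r tensor in d dimensions is d^r.
Here d = 9 and r = 4.
9^4 = 6561

6561


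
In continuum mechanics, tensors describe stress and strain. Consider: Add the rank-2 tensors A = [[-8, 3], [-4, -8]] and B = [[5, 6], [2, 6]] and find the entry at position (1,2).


Tensor addition is component-wise: (A + B)_{ij} = A_{ij} + B_{ij}.
A_{12} = 3
B_{12} = 6
(A + B)_{12} = 3 + 6 = 9

9


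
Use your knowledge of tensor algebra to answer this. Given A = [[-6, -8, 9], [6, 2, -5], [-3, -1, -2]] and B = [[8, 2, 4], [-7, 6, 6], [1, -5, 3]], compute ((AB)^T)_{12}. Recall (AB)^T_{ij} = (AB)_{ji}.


(AB)^T_{ij} = (AB)_{ji} = sum_k A_{jk} B_{ki}.
For i=1, j=2 we need (AB)_{21}:
A_{21} * B_{11} = 6 * 8 = 48
A_{22} * B_{21} = 2 * -7 = -14
A_{23} * B_{31} = -5 * 1 = -5
Sum = 48 + -14 + -5 = 29

29


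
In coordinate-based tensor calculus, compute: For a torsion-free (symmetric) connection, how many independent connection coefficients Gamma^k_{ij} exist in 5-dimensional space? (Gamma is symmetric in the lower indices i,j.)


Christoffel symbols Gamma^k_{ij} are symmetric in i,j, so there are d * d(d+1)/2 independent symbols.
d = 5
d(d+1)/2 = 5 * 6 / 2 = 15
Total = 5 * 15 = 75

75


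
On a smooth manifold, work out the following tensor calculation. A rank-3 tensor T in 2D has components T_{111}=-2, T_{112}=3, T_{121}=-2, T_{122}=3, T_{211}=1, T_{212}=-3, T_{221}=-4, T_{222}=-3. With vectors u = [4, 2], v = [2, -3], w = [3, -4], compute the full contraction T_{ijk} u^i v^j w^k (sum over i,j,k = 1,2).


S = sum over i,j,k of T_{ijk} u_i v_j w_k. Expanding all 8 terms:
T_{111}*u_1*v_1*w_1 = -2*4*2*3 = -48  (running total: -48)
T_{112}*u_1*v_1*w_2 = 3*4*2*-4 = -96  (running total: -144)
T_{121}*u_1*v_2*w_1 = -2*4*-3*3 = 72  (running total: -72)
T_{122}*u_1*v_2*w_2 = 3*4*-3*-4 = 144  (running total: 72)
T_{211}*u_2*v_1*w_1 = 1*2*2*3 = 12  (running total: 84)
T_{212}*u_2*v_1*w_2 = -3*2*2*-4 = 48  (running total: 132)
T_{221}*u_2*v_2*w_1 = -4*2*-3*3 = 72  (running total: 204)
T_{222}*u_2*v_2*w_2 = -3*2*-3*-4 = -72  (running total: 132)
S = 132

132


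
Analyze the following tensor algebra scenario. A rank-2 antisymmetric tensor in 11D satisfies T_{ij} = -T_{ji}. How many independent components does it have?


An antisymmetric rank-2 tensor satisfies A_{ij} = -A_{ji}, so diagonal entries are zero.
The independent components are the upper-triangular entries: C(n, 2) = n(n-1)/2.
n = 11
C(11, 2) = 11 * 10 / 2 = 110 / 2 = 55

55


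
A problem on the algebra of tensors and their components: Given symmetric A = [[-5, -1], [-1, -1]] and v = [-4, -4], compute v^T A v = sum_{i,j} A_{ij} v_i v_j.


First compute Av:
(Av)_1 = -5*-4 + -1*-4 = 24
(Av)_2 = -1*-4 + -1*-4 = 8
Av = [24, 8]
Then v^T (Av) = -4*24 + -4*8
= -96 + -32 = -128

-128


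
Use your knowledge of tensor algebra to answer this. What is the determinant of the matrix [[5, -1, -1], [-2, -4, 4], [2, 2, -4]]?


Expanding along the first row, det(A) = a11*M_11 - a12*M_12 + a13*M_13, where M_1j is the (1,j) minor.
Minor M_11 = -4*-4 - 4*2 = 8
Minor M_12 = -2*-4 - 4*2 = 0
Minor M_13 = -2*2 - -4*2 = 4
det = 5*(8) - -1*(0) + -1*(4)
    = 40 - 0 + -4
    = 36

36


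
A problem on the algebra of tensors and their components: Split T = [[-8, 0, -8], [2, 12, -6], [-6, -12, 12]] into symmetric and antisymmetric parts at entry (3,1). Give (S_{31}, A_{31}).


T_{31} = -6
T_{13} = -8
S_{31} = (-6 + -8)/2 = -14/2 = -7
A_{31} = (-6 - -8)/2 = 2/2 = 1
Check: S + A = -7 + 1 = -6 = T_{31}.

(-7, 1)


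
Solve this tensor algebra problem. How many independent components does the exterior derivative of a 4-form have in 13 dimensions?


The exterior derivative of a p-form is a (p+1)-form.
Its number of independent components is C(n, p+1).
n = 13, p+1 = 5
C(13, 5) = 1287

1287


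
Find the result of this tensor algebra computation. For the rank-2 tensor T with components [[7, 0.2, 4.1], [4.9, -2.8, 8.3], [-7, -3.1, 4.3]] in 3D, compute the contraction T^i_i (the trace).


The contraction (trace) of a rank-2 tensor is the sum of its diagonal elements.
Diagonal entries: A[1,1] = 7, A[2,2] = -2.8, A[3,3] = 4.3
Tr(A) = 7 + -2.8 + 4.3 = 8.5

8.5


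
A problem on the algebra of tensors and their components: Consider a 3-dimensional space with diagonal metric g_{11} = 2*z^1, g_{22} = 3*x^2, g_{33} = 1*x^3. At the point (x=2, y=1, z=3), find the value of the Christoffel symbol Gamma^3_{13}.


For a diagonal metric, Gamma^k_{ij} = (1/2) g^{kk} (dg_{ik}/dx_j + dg_{jk}/dx_i - dg_{ij}/dx_k).
The metric is diagonal, so g_{ab} = 0 for a != b.
At the given point: g_{11} = 6, g_{22} = 12, g_{33} = 8
g^{33} = 1/8
dg_{13}/dx_3 = 0 (off-diagonal)
dg_{33}/dx_1 = dg_{33}/dx_1 = 12
dg_{13}/dx_3 = 0 (off-diagonal)
Numerator = 0 + 12 - 0 = 12
Gamma^3_{13} = 12 / (2 * 8) = 3/4

3/4


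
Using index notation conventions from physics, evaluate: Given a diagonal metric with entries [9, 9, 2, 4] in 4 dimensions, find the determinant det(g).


For a diagonal metric, the determinant is the product of diagonal entries.
Diagonal entries: 9, 9, 2, 4
det(g) = 9 * 9 * 2 * 4 = 648

648


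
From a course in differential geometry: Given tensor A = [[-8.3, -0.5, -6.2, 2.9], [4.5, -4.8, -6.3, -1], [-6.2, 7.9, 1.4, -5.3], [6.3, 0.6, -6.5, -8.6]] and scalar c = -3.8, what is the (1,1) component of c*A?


Scalar multiplication: (cA)_{ij} = c * A_{ij}.
c = -3.8
A_{11} = -8.3
(cA)_{11} = -3.8 * -8.3 = 31.54

31.54


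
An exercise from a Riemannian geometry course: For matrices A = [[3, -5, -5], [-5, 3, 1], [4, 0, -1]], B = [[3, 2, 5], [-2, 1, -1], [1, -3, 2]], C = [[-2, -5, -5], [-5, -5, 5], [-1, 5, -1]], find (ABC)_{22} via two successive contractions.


(ABC)_{22} = sum_m (AB)_{2m} C_{m2}. First compute row 2 of AB.
(AB)_{21} = -5*3 + 3*-2 + 1*1 = -20
(AB)_{22} = -5*2 + 3*1 + 1*-3 = -10
(AB)_{23} = -5*5 + 3*-1 + 1*2 = -26
Now contract with column 2 of C:
(AB)_{21} * C_{12} = -20 * -5 = 100
(AB)_{22} * C_{22} = -10 * -5 = 50
(AB)_{23} * C_{32} = -26 * 5 = -130
(ABC)_{22} = 100 + 50 + -130 = 20

20


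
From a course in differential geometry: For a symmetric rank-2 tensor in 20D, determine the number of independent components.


A symmetric rank-2 tensor in d dimensions has d(d+1)/2 independent components.
d = 20
d(d+1)/2 = 20 * 21 / 2 = 420 / 2 = 210

210


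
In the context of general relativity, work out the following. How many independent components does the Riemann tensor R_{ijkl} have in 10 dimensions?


The Riemann tensor in d dimensions has d^2(d^2 - 1)/12 independent components.
d = 10, so d^2 = 100
d^2 - 1 = 99
d^2(d^2 - 1) = 100 * 99 = 9900
Divide by 12: 9900 / 12 = 825

825


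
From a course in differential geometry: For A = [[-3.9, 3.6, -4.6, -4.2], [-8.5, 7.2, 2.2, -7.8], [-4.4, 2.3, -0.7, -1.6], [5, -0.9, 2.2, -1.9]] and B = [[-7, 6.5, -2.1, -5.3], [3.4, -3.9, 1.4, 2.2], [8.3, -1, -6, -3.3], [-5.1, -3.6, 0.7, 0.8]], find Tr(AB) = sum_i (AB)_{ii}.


Tr(AB) = sum_i (AB)_{ii} where (AB)_{ii} = sum_k A_{ik} B_{ki}.
(AB)_{11} = -3.9*-7 + 3.6*3.4 + -4.6*8.3 + -4.2*-5.1 = 22.78
(AB)_{22} = -8.5*6.5 + 7.2*-3.9 + 2.2*-1 + -7.8*-3.6 = -57.45
(AB)_{33} = -4.4*-2.1 + 2.3*1.4 + -0.7*-6 + -1.6*0.7 = 15.54
(AB)_{44} = 5*-5.3 + -0.9*2.2 + 2.2*-3.3 + -1.9*0.8 = -37.26
Tr(AB) = 22.78 + -57.45 + 15.54 + -37.26 = -56.39

-56.39


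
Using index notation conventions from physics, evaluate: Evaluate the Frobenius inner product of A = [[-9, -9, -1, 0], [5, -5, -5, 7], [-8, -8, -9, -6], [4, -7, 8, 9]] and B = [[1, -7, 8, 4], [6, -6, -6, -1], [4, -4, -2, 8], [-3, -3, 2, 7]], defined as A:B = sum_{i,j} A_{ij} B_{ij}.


A:B = sum over all i,j of A_{ij} * B_{ij}.
Row 1: -9*1=-9, -9*-7=63, -1*8=-8, 0*4=0 => row sum = 46
Row 2: 5*6=30, -5*-6=30, -5*-6=30, 7*-1=-7 => row sum = 83
Row 3: -8*4=-32, -8*-4=32, -9*-2=18, -6*8=-48 => row sum = -30
Row 4: 4*-3=-12, -7*-3=21, 8*2=16, 9*7=63 => row sum = 88
Total = 46 + 83 + -30 + 88 = 187

187


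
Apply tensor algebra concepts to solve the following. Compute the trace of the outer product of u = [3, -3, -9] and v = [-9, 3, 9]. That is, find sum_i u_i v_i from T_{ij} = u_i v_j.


The outer product gives T_{ij} = u_i v_j.
The trace (contraction) is Tr(T) = sum_i T_{ii} = sum_i u_i v_i.
Diagonal entries:
T_{11} = u_1 * v_1 = 3 * -9 = -27
T_{22} = u_2 * v_2 = -3 * 3 = -9
T_{33} = u_3 * v_3 = -9 * 9 = -81
Tr(T) = -27 + -9 + -81 = -117

-117


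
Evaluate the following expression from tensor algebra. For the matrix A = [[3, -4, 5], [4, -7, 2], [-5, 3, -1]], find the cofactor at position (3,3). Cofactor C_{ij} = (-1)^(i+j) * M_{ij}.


To find cofactor C_{33}, delete row 3 and column 3.
The resulting 2x2 submatrix is: [[3, -4], [4, -7]]
Minor M_{33} = 3*-7 - -4*4
  = -21 - -16 = -5
Sign = (-1)^(3+3) = (-1)^6 = 1
Cofactor C_{33} = 1 * -5 = -5

-5


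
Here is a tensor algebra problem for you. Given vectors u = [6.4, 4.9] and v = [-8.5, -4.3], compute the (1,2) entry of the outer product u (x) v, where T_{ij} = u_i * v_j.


The outer product entry T_{ij} = u_i * v_j.
We need i=1, j=2.
u_1 = 6.4, v_2 = -4.3
T_{1,2} = 6.4 * -4.3 = -27.52

-27.52


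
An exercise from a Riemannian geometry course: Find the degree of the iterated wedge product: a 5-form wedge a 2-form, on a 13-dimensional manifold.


The degree of a wedge product is the sum of the degrees of the individual forms.
Degrees: 5, 2
Total degree = 5 + 2 = 7

7


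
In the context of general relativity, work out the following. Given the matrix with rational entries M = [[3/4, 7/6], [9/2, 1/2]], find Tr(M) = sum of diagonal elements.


The trace is the sum of diagonal entries.
Diagonal: M[1,1] = 3/4, M[2,2] = 1/2
Tr(M) = 3/4 + 1/2
Computing step by step:
After adding M[1,1]: 3/4
After adding M[2,2]: 5/4
Tr(M) = 5/4

5/4


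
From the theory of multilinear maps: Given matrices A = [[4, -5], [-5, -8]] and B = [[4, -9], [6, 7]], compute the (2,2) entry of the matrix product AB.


(AB)_{ij} = sum_k A_{ik} B_{kj}.
For i=2, j=2:
A_{21} * B_{12} = -5 * -9 = 45
A_{22} * B_{22} = -8 * 7 = -56
Sum = 45 + -56 = -11

-11


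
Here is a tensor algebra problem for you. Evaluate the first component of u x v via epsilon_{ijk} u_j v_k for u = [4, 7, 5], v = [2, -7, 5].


(u x v)_1 = sum_{j,k} epsilon_{1jk} u_j v_k. Only permutations of (1,2,3) contribute; the two non-zero terms are:
eps_{123} u_2 v_3 = 1 * 7 * 5 = 35
eps_{132} u_3 v_2 = -1 * 5 * -7 = 35
(u x v)_1 = 70

70


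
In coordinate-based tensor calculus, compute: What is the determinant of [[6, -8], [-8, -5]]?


For a 2x2 matrix [[a, b], [c, d]], det = a*d - b*c.
a = 6, b = -8, c = -8, d = -5
a*d = 6 * -5 = -30
b*c = -8 * -8 = 64
det = -30 - 64 = -94

-94


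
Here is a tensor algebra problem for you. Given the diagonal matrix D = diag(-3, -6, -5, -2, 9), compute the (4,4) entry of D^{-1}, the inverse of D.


For a diagonal matrix, the inverse has entries (D^{-1})_{ii} = 1/d_{ii}.
The diagonal entries are: d_{11} = -3, d_{22} = -6, d_{33} = -5, d_{44} = -2, d_{55} = 9
We need (D^{-1})_{44} = 1/d_{44} = 1/-2 = -1/2

-1/2


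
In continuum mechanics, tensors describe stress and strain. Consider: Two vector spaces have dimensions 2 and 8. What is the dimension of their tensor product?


The dimension of a tensor product is the product of dimensions.
dim(V) = 2, dim(W) = 8
dim(V (x) W) = 2 * 8 = 16

16


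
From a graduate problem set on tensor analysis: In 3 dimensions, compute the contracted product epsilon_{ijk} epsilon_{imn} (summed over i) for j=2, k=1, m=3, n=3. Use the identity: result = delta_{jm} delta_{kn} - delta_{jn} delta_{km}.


Using the identity: epsilon_{ijk} epsilon_{imn} = delta_{jm} delta_{kn} - delta_{jn} delta_{km}.
delta_{23} = 0
delta_{13} = 0
delta_{23} = 0
delta_{13} = 0
Result = 0 * 0 - 0 * 0 = 0 - 0 = 0

0


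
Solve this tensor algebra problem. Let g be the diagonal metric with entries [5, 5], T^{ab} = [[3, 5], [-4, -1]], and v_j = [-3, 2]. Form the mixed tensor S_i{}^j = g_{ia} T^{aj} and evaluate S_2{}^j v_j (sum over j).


Step 1: lower the first index. For a diagonal metric, g_{ia} T^{aj} = g_{ii} T^{ij} (no sum on i).
g_{22} = 5
S_2{}^1 = 5 * T^{21} = 5 * -4 = -20
S_2{}^2 = 5 * T^{22} = 5 * -1 = -5
Step 2: contract S_2{}^j with v_j.
S_2{}^1 * v_1 = -20 * -3 = 60
S_2{}^2 * v_2 = -5 * 2 = -10
Result = 60 + -10 = 50

50


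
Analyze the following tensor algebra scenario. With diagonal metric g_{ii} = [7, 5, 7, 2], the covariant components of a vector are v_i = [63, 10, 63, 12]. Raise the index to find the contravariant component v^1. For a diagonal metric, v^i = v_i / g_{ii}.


To raise an index with a diagonal metric: v^i = v_i / g_{ii}.
For index 1: v_1 = 63, g_{11} = 7
v^1 = 63 / 7 = 9

9


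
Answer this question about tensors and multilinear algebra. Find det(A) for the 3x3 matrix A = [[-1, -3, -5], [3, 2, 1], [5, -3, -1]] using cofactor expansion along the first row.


Expanding along the first row, det(A) = a11*M_11 - a12*M_12 + a13*M_13, where M_1j is the (1,j) minor.
Minor M_11 = 2*-1 - 1*-3 = 1
Minor M_12 = 3*-1 - 1*5 = -8
Minor M_13 = 3*-3 - 2*5 = -19
det = -1*(1) - -3*(-8) + -5*(-19)
    = -1 - 24 + 95
    = 70

70


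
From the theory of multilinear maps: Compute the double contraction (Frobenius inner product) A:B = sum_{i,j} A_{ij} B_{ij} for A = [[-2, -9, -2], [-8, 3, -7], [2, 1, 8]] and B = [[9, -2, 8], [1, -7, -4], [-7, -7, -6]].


A:B = sum over all i,j of A_{ij} * B_{ij}.
Row 1: -2*9=-18, -9*-2=18, -2*8=-16 => row sum = -16
Row 2: -8*1=-8, 3*-7=-21, -7*-4=28 => row sum = -1
Row 3: 2*-7=-14, 1*-7=-7, 8*-6=-48 => row sum = -69
Total = -16 + -1 + -69 = -86

-86


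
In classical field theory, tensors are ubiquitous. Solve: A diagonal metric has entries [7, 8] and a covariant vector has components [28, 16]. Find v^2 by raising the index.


To raise an index with a diagonal metric: v^i = v_i / g_{ii}.
For index 2: v_2 = 16, g_{22} = 8
v^2 = 16 / 8 = 2

2


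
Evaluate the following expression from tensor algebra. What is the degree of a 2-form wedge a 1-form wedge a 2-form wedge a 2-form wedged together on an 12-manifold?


The degree of a wedge product is the sum of the degrees of the individual forms.
Degrees: 2, 1, 2, 2
Total degree = 2 + 1 + 2 + 2 = 7

7


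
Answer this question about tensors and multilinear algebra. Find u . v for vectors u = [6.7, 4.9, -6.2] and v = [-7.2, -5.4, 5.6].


The inner product u . v = sum of u_i * v_i.
Term-by-term: 6.7 * -7.2, 4.9 * -5.4, -6.2 * 5.6
Products: -48.24, -26.46, -34.72
Sum = -48.24 + -26.46 + -34.72 = -109.42

-109.42


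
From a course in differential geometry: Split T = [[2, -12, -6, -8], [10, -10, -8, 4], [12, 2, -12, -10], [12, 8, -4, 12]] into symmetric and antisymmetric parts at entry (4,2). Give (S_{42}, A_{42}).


T_{42} = 8
T_{24} = 4
S_{42} = (8 + 4)/2 = 12/2 = 6
A_{42} = (8 - 4)/2 = 4/2 = 2
Check: S + A = 6 + 2 = 8 = T_{42}.

(6, 2)


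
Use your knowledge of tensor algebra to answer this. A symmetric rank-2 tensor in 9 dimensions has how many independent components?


A symmetric rank-2 tensor in d dimensions has d(d+1)/2 independent components.
d = 9
d(d+1)/2 = 9 * 10 / 2 = 90 / 2 = 45

45


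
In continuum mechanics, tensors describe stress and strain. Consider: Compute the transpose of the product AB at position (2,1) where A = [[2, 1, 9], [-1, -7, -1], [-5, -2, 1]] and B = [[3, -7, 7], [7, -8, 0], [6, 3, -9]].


(AB)^T_{ij} = (AB)_{ji} = sum_k A_{jk} B_{ki}.
For i=2, j=1 we need (AB)_{12}:
A_{11} * B_{12} = 2 * -7 = -14
A_{12} * B_{22} = 1 * -8 = -8
A_{13} * B_{32} = 9 * 3 = 27
Sum = -14 + -8 + 27 = 5

5


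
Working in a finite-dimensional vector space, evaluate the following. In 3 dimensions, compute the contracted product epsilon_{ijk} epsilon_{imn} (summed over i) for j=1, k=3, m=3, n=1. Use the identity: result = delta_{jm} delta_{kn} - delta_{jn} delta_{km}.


Using the identity: epsilon_{ijk} epsilon_{imn} = delta_{jm} delta_{kn} - delta_{jn} delta_{km}.
delta_{13} = 0
delta_{31} = 0
delta_{11} = 1
delta_{33} = 1
Result = 0 * 0 - 1 * 1 = 0 - 1 = -1

-1


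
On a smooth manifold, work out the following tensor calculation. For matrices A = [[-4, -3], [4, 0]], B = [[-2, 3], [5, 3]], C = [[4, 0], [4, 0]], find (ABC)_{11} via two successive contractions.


(ABC)_{11} = sum_m (AB)_{1m} C_{m1}. First compute row 1 of AB.
(AB)_{11} = -4*-2 + -3*5 = -7
(AB)_{12} = -4*3 + -3*3 = -21
Now contract with column 1 of C:
(AB)_{11} * C_{11} = -7 * 4 = -28
(AB)_{12} * C_{21} = -21 * 4 = -84
(ABC)_{11} = -28 + -84 = -112

-112


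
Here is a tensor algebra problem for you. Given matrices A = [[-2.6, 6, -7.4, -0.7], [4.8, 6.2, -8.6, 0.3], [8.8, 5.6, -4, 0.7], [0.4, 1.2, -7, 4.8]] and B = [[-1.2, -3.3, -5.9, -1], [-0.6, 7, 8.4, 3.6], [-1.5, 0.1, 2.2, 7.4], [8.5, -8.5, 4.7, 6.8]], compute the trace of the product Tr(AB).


Tr(AB) = sum_i (AB)_{ii} where (AB)_{ii} = sum_k A_{ik} B_{ki}.
(AB)_{11} = -2.6*-1.2 + 6*-0.6 + -7.4*-1.5 + -0.7*8.5 = 4.67
(AB)_{22} = 4.8*-3.3 + 6.2*7 + -8.6*0.1 + 0.3*-8.5 = 24.15
(AB)_{33} = 8.8*-5.9 + 5.6*8.4 + -4*2.2 + 0.7*4.7 = -10.39
(AB)_{44} = 0.4*-1 + 1.2*3.6 + -7*7.4 + 4.8*6.8 = -15.24
Tr(AB) = 4.67 + 24.15 + -10.39 + -15.24 = 3.19

3.19


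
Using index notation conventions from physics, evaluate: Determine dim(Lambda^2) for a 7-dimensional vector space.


The dimension of the space of p-forms on an n-dimensional space is C(n, p).
n = 7, p = 2
C(7, 2) = 7! / (2! * 5!) = 21

21


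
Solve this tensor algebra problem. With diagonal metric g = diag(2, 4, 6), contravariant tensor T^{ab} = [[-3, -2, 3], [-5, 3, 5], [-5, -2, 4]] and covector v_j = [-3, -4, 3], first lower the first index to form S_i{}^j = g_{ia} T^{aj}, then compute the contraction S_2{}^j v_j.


Step 1: lower the first index. For a diagonal metric, g_{ia} T^{aj} = g_{ii} T^{ij} (no sum on i).
g_{22} = 4
S_2{}^1 = 4 * T^{21} = 4 * -5 = -20
S_2{}^2 = 4 * T^{22} = 4 * 3 = 12
S_2{}^3 = 4 * T^{23} = 4 * 5 = 20
Step 2: contract S_2{}^j with v_j.
S_2{}^1 * v_1 = -20 * -3 = 60
S_2{}^2 * v_2 = 12 * -4 = -48
S_2{}^3 * v_3 = 20 * 3 = 60
Result = 60 + -48 + 60 = 72

72


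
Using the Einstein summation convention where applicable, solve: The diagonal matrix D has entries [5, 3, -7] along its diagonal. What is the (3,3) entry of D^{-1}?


For a diagonal matrix, the inverse has entries (D^{-1})_{ii} = 1/d_{ii}.
The diagonal entries are: d_{11} = 5, d_{22} = 3, d_{33} = -7
We need (D^{-1})_{33} = 1/d_{33} = 1/-7 = -1/7

-1/7


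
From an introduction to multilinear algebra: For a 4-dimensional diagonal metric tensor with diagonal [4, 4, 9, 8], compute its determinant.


For a diagonal metric, the determinant is the product of diagonal entries.
Diagonal entries: 4, 4, 9, 8
det(g) = 4 * 4 * 9 * 8 = 1152

1152


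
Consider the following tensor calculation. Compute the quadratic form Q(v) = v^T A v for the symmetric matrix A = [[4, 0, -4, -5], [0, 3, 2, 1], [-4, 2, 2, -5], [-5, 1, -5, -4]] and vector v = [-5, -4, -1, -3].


First compute Av:
(Av)_1 = 4*-5 + 0*-4 + -4*-1 + -5*-3 = -1
(Av)_2 = 0*-5 + 3*-4 + 2*-1 + 1*-3 = -17
(Av)_3 = -4*-5 + 2*-4 + 2*-1 + -5*-3 = 25
(Av)_4 = -5*-5 + 1*-4 + -5*-1 + -4*-3 = 38
Av = [-1, -17, 25, 38]
Then v^T (Av) = -5*-1 + -4*-17 + -1*25 + -3*38
= 5 + 68 + -25 + -114 = -66

-66


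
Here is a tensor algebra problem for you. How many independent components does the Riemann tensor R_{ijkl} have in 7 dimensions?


The Riemann tensor in d dimensions has d^2(d^2 - 1)/12 independent components.
d = 7, so d^2 = 49
d^2 - 1 = 48
d^2(d^2 - 1) = 49 * 48 = 2352
Divide by 12: 2352 / 12 = 196

196


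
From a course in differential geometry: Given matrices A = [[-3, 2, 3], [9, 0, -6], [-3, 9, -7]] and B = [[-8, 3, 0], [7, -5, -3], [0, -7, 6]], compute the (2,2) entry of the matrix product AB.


(AB)_{ij} = sum_k A_{ik} B_{kj}.
For i=2, j=2:
A_{21} * B_{12} = 9 * 3 = 27
A_{22} * B_{22} = 0 * -5 = 0
A_{23} * B_{32} = -6 * -7 = 42
Sum = 27 + 0 + 42 = 69

69


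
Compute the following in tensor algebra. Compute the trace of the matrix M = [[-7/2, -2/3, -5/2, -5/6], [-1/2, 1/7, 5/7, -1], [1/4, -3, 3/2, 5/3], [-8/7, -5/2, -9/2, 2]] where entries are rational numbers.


The trace is the sum of diagonal entries.
Diagonal: M[1,1] = -7/2, M[2,2] = 1/7, M[3,3] = 3/2, M[4,4] = 2
Tr(M) = -7/2 + 1/7 + 3/2 + 2
Computing step by step:
After adding M[1,1]: -7/2
After adding M[2,2]: -47/14
After adding M[3,3]: -13/7
After adding M[4,4]: 1/7
Tr(M) = 1/7

1/7


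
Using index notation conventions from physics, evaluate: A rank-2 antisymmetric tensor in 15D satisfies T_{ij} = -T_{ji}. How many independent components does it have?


An antisymmetric rank-2 tensor satisfies A_{ij} = -A_{ji}, so diagonal entries are zero.
The independent components are the upper-triangular entries: C(n, 2) = n(n-1)/2.
n = 15
C(15, 2) = 15 * 14 / 2 = 210 / 2 = 105

105


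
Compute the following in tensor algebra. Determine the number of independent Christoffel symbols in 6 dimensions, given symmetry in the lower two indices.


Christoffel symbols Gamma^k_{ij} are symmetric in i,j, so there are d * d(d+1)/2 independent symbols.
d = 6
d(d+1)/2 = 6 * 7 / 2 = 21
Total = 6 * 21 = 126

126


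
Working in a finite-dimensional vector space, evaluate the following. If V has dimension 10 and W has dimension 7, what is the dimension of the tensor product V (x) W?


The dimension of a tensor product is the product of dimensions.
dim(V) = 10, dim(W) = 7
dim(V (x) W) = 10 * 7 = 70

70


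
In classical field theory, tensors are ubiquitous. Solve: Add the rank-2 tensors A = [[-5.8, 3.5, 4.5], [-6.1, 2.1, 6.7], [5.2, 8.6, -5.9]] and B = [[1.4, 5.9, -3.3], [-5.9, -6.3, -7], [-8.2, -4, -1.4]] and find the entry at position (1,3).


Tensor addition is component-wise: (A + B)_{ij} = A_{ij} + B_{ij}.
A_{13} = 4.5
B_{13} = -3.3
(A + B)_{13} = 4.5 + -3.3 = 1.2

1.2


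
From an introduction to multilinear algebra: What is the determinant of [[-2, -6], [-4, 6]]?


For a 2x2 matrix [[a, b], [c, d]], det = a*d - b*c.
a = -2, b = -6, c = -4, d = 6
a*d = -2 * 6 = -12
b*c = -6 * -4 = 24
det = -12 - 24 = -36

-36


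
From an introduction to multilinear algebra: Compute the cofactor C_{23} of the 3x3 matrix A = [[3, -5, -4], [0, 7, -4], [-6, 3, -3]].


To find cofactor C_{23}, delete row 2 and column 3.
The resulting 2x2 submatrix is: [[3, -5], [-6, 3]]
Minor M_{23} = 3*3 - -5*-6
  = 9 - 30 = -21
Sign = (-1)^(2+3) = (-1)^5 = -1
Cofactor C_{23} = -1 * -21 = 21

21


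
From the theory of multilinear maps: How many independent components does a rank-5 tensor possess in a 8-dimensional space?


The number of components of a rank-r tensor in d dimensions is d^r.
Here d = 8 and r = 5.
8^5 = 32768

32768


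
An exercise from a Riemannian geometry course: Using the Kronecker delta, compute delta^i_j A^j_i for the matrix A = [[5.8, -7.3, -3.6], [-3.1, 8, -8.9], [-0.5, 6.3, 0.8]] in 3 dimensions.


The contraction (trace) of a rank-2 tensor is the sum of its diagonal elements.
Diagonal entries: A[1,1] = 5.8, A[2,2] = 8, A[3,3] = 0.8
Tr(A) = 5.8 + 8 + 0.8 = 14.6

14.6


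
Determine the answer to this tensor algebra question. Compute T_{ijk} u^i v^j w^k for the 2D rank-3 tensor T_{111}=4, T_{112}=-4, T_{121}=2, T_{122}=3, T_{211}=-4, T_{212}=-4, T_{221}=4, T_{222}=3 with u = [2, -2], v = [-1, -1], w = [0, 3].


S = sum over i,j,k of T_{ijk} u_i v_j w_k. Expanding all 8 terms:
T_{111}*u_1*v_1*w_1 = 4*2*-1*0 = 0  (running total: 0)
T_{112}*u_1*v_1*w_2 = -4*2*-1*3 = 24  (running total: 24)
T_{121}*u_1*v_2*w_1 = 2*2*-1*0 = 0  (running total: 24)
T_{122}*u_1*v_2*w_2 = 3*2*-1*3 = -18  (running total: 6)
T_{211}*u_2*v_1*w_1 = -4*-2*-1*0 = 0  (running total: 6)
T_{212}*u_2*v_1*w_2 = -4*-2*-1*3 = -24  (running total: -18)
T_{221}*u_2*v_2*w_1 = 4*-2*-1*0 = 0  (running total: -18)
T_{222}*u_2*v_2*w_2 = 3*-2*-1*3 = 18  (running total: 0)
S = 0

0


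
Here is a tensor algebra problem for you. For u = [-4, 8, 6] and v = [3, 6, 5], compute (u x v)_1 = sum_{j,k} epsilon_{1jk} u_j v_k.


(u x v)_1 = sum_{j,k} epsilon_{1jk} u_j v_k. Only permutations of (1,2,3) contribute; the two non-zero terms are:
eps_{123} u_2 v_3 = 1 * 8 * 5 = 40
eps_{132} u_3 v_2 = -1 * 6 * 6 = -36
(u x v)_1 = 4

4


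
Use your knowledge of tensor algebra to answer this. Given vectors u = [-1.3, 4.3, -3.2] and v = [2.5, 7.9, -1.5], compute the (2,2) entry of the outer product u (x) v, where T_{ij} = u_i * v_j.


The outer product entry T_{ij} = u_i * v_j.
We need i=2, j=2.
u_2 = 4.3, v_2 = 7.9
T_{2,2} = 4.3 * 7.9 = 33.97

33.97


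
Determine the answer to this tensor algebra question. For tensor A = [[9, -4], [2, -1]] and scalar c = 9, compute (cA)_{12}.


Scalar multiplication: (cA)_{ij} = c * A_{ij}.
c = 9
A_{12} = -4
(cA)_{12} = 9 * -4 = -36

-36


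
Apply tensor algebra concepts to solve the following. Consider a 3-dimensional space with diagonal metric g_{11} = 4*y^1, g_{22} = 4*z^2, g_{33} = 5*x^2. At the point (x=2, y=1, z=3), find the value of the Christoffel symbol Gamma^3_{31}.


For a diagonal metric, Gamma^k_{ij} = (1/2) g^{kk} (dg_{ik}/dx_j + dg_{jk}/dx_i - dg_{ij}/dx_k).
The metric is diagonal, so g_{ab} = 0 for a != b.
At the given point: g_{11} = 4, g_{22} = 36, g_{33} = 20
g^{33} = 1/20
dg_{33}/dx_1 = dg_{33}/dx_1 = 20
dg_{13}/dx_3 = 0 (off-diagonal)
dg_{31}/dx_3 = 0 (off-diagonal)
Numerator = 20 + 0 - 0 = 20
Gamma^3_{31} = 20 / (2 * 20) = 1/2

1/2


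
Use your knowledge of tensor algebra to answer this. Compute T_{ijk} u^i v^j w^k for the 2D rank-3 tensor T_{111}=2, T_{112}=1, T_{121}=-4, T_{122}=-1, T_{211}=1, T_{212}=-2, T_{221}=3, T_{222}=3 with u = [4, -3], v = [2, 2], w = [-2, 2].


S = sum over i,j,k of T_{ijk} u_i v_j w_k. Expanding all 8 terms:
T_{111}*u_1*v_1*w_1 = 2*4*2*-2 = -32  (running total: -32)
T_{112}*u_1*v_1*w_2 = 1*4*2*2 = 16  (running total: -16)
T_{121}*u_1*v_2*w_1 = -4*4*2*-2 = 64  (running total: 48)
T_{122}*u_1*v_2*w_2 = -1*4*2*2 = -16  (running total: 32)
T_{211}*u_2*v_1*w_1 = 1*-3*2*-2 = 12  (running total: 44)
T_{212}*u_2*v_1*w_2 = -2*-3*2*2 = 24  (running total: 68)
T_{221}*u_2*v_2*w_1 = 3*-3*2*-2 = 36  (running total: 104)
T_{222}*u_2*v_2*w_2 = 3*-3*2*2 = -36  (running total: 68)
S = 68

68
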